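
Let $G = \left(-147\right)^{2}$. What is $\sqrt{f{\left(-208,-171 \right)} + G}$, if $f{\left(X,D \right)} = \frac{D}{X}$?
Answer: $\frac{3 \sqrt{6492551}}{52} \approx 147.0$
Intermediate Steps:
$G = 21609$
$\sqrt{f{\left(-208,-171 \right)} + G} = \sqrt{- \frac{171}{-208} + 21609} = \sqrt{\left(-171\right) \left(- \frac{1}{208}\right) + 21609} = \sqrt{\frac{171}{208} + 21609} = \sqrt{\frac{4494843}{208}} = \frac{3 \sqrt{6492551}}{52}$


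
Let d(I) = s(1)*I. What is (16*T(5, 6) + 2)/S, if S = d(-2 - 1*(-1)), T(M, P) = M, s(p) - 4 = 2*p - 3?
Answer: -82/3 ≈ -27.333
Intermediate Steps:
s(p) = 1 + 2*p (s(p) = 4 + (2*p - 3) = 4 + (-3 + 2*p) = 1 + 2*p)
d(I) = 3*I (d(I) = (1 + 2*1)*I = (1 + 2)*I = 3*I)
S = -3 (S = 3*(-2 - 1*(-1)) = 3*(-2 + 1) = 3*(-1) = -3)
(16*T(5, 6) + 2)/S = (16*5 + 2)/(-3) = (80 + 2)*(-⅓) = 82*(-⅓) = -82/3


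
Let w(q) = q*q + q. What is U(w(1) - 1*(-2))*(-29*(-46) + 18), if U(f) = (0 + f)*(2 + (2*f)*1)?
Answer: 54080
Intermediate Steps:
w(q) = q + q² (w(q) = q² + q = q + q²)
U(f) = f*(2 + 2*f)
U(w(1) - 1*(-2))*(-29*(-46) + 18) = (2*(1*(1 + 1) - 1*(-2))*(1 + (1*(1 + 1) - 1*(-2))))*(-29*(-46) + 18) = (2*(1*2 + 2)*(1 + (1*2 + 2)))*(1334 + 18) = (2*(2 + 2)*(1 + (2 + 2)))*1352 = (2*4*(1 + 4))*1352 = (2*4*5)*1352 = 40*1352 = 54080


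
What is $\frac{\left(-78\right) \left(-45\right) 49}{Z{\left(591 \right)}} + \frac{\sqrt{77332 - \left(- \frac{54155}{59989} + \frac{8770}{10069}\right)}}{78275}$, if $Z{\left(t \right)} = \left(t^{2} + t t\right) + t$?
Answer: $\frac{630}{2561} + \frac{\sqrt{28214694173448741143657}}{47280388839275} \approx 0.24955$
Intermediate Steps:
$Z{\left(t \right)} = t + 2 t^{2}$ ($Z{\left(t \right)} = \left(t^{2} + t^{2}\right) + t = 2 t^{2} + t = t + 2 t^{2}$)
$\frac{\left(-78\right) \left(-45\right) 49}{Z{\left(591 \right)}} + \frac{\sqrt{77332 - \left(- \frac{54155}{59989} + \frac{8770}{10069}\right)}}{78275} = \frac{\left(-78\right) \left(-45\right) 49}{591 \left(1 + 2 \cdot 591\right)} + \frac{\sqrt{77332 - \left(- \frac{54155}{59989} + \frac{8770}{10069}\right)}}{78275} = \frac{3510 \cdot 49}{591 \left(1 + 1182\right)} + \sqrt{77332 - - \frac{19183165}{604029241}} \cdot \frac{1}{78275} = \frac{171990}{591 \cdot 1183} + \sqrt{77332 + \left(- \frac{8770}{10069} + \frac{54155}{59989}\right)} \frac{1}{78275} = \frac{171990}{699153} + \sqrt{77332 + \frac{19183165}{604029241}} \cdot \frac{1}{78275} = 171990 \cdot \frac{1}{699153} + \sqrt{\frac{46710808448177}{604029241}} \cdot \frac{1}{78275} = \frac{630}{2561} + \frac{\sqrt{28214694173448741143657}}{604029241} \cdot \frac{1}{78275} = \frac{630}{2561} + \frac{\sqrt{28214694173448741143657}}{47280388839275}$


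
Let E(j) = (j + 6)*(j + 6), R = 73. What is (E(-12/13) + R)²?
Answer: 278656249/28561 ≈ 9756.5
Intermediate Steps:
E(j) = (6 + j)² (E(j) = (6 + j)*(6 + j) = (6 + j)²)
(E(-12/13) + R)² = ((6 - 12/13)² + 73)² = ((66/13)² + 73)² = (4356/169 + 73)² = (16693/169)² = 278656249/28561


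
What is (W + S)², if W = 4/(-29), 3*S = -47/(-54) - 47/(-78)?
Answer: 116229961/932508369 ≈ 0.12464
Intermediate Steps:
S = 517/1053 (S = (-47/(-54) - 47/(-78))/3 = (-47*(-1/54) - 47*(-1/78))/3 = (47/54 + 47/78)/3 = (⅓)*(517/351) = 517/1053 ≈ 0.49098)
W = -4/29 (W = 4*(-1/29) = -4/29 ≈ -0.13793)
(W + S)² = (-4/29 + 517/1053)² = (10781/30537)² = 116229961/932508369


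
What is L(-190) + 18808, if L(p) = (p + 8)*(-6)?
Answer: 19900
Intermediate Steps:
L(p) = -48 - 6*p (L(p) = (8 + p)*(-6) = -48 - 6*p)
L(-190) + 18808 = (-48 - 6*(-190)) + 18808 = (-48 + 1140) + 18808 = 1092 + 18808 = 19900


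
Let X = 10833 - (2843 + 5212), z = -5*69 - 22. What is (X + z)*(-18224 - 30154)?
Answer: -116639358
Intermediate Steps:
z = -367 (z = -345 - 22 = -367)
X = 2778 (X = 10833 - 1*8055 = 10833 - 8055 = 2778)
(X + z)*(-18224 - 30154) = (2778 - 367)*(-18224 - 30154) = 2411*(-48378) = -116639358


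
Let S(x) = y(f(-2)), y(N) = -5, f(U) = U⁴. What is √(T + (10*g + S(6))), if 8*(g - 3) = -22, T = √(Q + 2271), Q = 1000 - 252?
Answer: √(-10 + 4*√3019)/2 ≈ 7.2419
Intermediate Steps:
Q = 748
S(x) = -5
T = √3019 (T = √(748 + 2271) = √3019 ≈ 54.945)
g = ¼ (g = 3 + (⅛)*(-22) = 3 - 11/4 = ¼ ≈ 0.25000)
√(T + (10*g + S(6))) = √(√3019 + (10*(¼) - 5)) = √(√3019 + (5/2 - 5)) = √(√3019 - 5/2) = √(-5/2 + √3019)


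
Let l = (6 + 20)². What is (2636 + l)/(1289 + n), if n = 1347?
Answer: 828/659 ≈ 1.2564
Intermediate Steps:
l = 676 (l = 26² = 676)
(2636 + l)/(1289 + n) = (2636 + 676)/(1289 + 1347) = 3312/2636 = 3312*(1/2636) = 828/659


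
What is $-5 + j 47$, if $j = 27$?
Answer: $1264$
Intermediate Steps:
$-5 + j 47 = -5 + 27 \cdot 47 = -5 + 1269 = 1264$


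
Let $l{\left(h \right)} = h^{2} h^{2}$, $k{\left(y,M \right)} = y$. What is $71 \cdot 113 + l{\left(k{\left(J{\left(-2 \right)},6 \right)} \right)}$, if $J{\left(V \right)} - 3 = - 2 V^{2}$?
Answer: $8648$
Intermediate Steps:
$J{\left(V \right)} = 3 - 2 V^{2}$
$l{\left(h \right)} = h^{4}$
$71 \cdot 113 + l{\left(k{\left(J{\left(-2 \right)},6 \right)} \right)} = 71 \cdot 113 + \left(3 - 2 \left(-2\right)^{2}\right)^{4} = 8023 + \left(3 - 8\right)^{4} = 8023 + \left(-5\right)^{4} = 8023 + 625 = 8648$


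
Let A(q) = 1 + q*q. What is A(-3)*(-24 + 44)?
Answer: 200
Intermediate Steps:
A(q) = 1 + q²
A(-3)*(-24 + 44) = (1 + (-3)²)*(-24 + 44) = (1 + 9)*20 = 10*20 = 200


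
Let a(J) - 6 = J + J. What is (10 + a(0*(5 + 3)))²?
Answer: 256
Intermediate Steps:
a(J) = 6 + 2*J (a(J) = 6 + (J + J) = 6 + 2*J)
(10 + a(0*(5 + 3)))² = (10 + (6 + 2*(0*(5 + 3))))² = (10 + (6 + 2*(0*8)))² = (10 + (6 + 2*0))² = (10 + (6 + 0))² = (10 + 6)² = 16² = 256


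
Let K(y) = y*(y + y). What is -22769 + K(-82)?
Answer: -9321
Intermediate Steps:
K(y) = 2*y**2 (K(y) = y*(2*y) = 2*y**2)
-22769 + K(-82) = -22769 + 2*(-82)**2 = -22769 + 2*6724 = -22769 + 13448 = -9321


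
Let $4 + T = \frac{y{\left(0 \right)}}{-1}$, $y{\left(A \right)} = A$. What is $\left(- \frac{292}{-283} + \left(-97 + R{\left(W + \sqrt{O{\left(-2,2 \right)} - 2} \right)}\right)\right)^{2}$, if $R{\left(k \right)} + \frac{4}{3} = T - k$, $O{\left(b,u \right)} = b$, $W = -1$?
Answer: $\frac{7248661132}{720801} + \frac{340624 i}{849} \approx 10056.0 + 401.21 i$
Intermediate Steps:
$T = -4$ ($T = -4 + \frac{0}{-1} = -4 + 0 \left(-1\right) = -4 + 0 = -4$)
$R{\left(k \right)} = - \frac{16}{3} - k$ ($R{\left(k \right)} = - \frac{4}{3} - \left(4 + k\right) = - \frac{16}{3} - k$)
$\left(- \frac{292}{-283} + \left(-97 + R{\left(W + \sqrt{O{\left(-2,2 \right)} - 2} \right)}\right)\right)^{2} = \left(- \frac{292}{-283} - \left(\frac{304}{3} + \sqrt{-2 - 2}\right)\right)^{2} = \left(\left(-292\right) \left(- \frac{1}{283}\right) - \left(\frac{304}{3} + \sqrt{-4}\right)\right)^{2} = \left(\frac{292}{283} - \left(\frac{304}{3} + 2 i\right)\right)^{2} = \left(- \frac{85156}{849} - 2 i\right)^{2}$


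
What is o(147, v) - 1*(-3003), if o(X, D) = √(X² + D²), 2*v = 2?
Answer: 3003 + √21610 ≈ 3150.0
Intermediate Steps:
v = 1 (v = (½)*2 = 1)
o(X, D) = √(D² + X²)
o(147, v) - 1*(-3003) = √(1² + 147²) - 1*(-3003) = √(1 + 21609) + 3003 = √21610 + 3003 = 3003 + √21610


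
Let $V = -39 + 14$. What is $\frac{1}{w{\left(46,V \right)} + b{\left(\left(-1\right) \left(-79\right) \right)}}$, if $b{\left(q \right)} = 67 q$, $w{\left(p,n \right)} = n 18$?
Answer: $\frac{1}{4843} \approx 0.00020648$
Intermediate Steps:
$V = -25$
$w{\left(p,n \right)} = 18 n$
$\frac{1}{w{\left(46,V \right)} + b{\left(\left(-1\right) \left(-79\right) \right)}} = \frac{1}{18 \left(-25\right) + 67 \left(\left(-1\right) \left(-79\right)\right)} = \frac{1}{-450 + 67 \cdot 79} = \frac{1}{-450 + 5293} = \frac{1}{4843}$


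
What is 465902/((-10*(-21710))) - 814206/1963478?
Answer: 184506051139/106567768450 ≈ 1.7313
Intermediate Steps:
465902/((-10*(-21710))) - 814206/1963478 = 465902/217100 - 814206*1/1963478 = 465902*(1/217100) - 407103/981739 = 232951/108550 - 407103/981739 = 184506051139/106567768450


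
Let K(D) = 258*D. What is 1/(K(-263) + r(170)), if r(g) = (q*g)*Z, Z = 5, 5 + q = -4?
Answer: -1/75504 ≈ -1.3244e-5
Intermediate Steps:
q = -9 (q = -5 - 4 = -9)
r(g) = -45*g (r(g) = -9*g*5 = -45*g)
1/(K(-263) + r(170)) = 1/(258*(-263) - 45*170) = 1/(-67854 - 7650) = 1/(-75504) = -1/75504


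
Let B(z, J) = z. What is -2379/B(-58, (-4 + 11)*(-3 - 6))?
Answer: 2379/58 ≈ 41.017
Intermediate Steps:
-2379/B(-58, (-4 + 11)*(-3 - 6)) = -2379/(-58) = -2379*(-1/58) = 2379/58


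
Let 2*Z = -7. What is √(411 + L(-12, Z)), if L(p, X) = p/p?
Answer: 2*√103 ≈ 20.298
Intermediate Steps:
Z = -7/2 (Z = (½)*(-7) = -7/2 ≈ -3.5000)
L(p, X) = 1
√(411 + L(-12, Z)) = √(411 + 1) = √412 = 2*√103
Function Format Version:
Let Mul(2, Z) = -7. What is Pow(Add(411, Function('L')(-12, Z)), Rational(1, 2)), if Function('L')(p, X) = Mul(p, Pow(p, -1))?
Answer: Mul(2, Pow(103, Rational(1, 2))) ≈ 20.298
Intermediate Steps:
Z = Rational(-7, 2) (Z = Mul(Rational(1, 2), -7) = Rational(-7, 2) ≈ -3.5000)
Function('L')(p, X) = 1
Pow(Add(411, Function('L')(-12, Z)), Rational(1, 2)) = Pow(Add(411, 1), Rational(1, 2)) = Pow(412, Rational(1, 2)) = Mul(2, Pow(103, Rational(1, 2)))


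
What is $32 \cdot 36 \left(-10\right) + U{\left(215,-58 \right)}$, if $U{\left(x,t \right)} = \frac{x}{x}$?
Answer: $-11519$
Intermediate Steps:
$U{\left(x,t \right)} = 1$
$32 \cdot 36 \left(-10\right) + U{\left(215,-58 \right)} = 32 \cdot 36 \left(-10\right) + 1 = 1152 \left(-10\right) + 1 = -11520 + 1 = -11519$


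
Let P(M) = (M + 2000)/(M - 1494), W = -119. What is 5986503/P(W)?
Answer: -1072914371/209 ≈ -5.1336e+6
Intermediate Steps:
P(M) = (2000 + M)/(-1494 + M)
5986503/P(W) = 5986503/(((2000 - 119)/(-1494 - 119))) = 5986503/((1881/(-1613))) = 5986503/((-1/1613*1881)) = 5986503/(-1881/1613) = 5986503*(-1613/1881) = -1072914371/209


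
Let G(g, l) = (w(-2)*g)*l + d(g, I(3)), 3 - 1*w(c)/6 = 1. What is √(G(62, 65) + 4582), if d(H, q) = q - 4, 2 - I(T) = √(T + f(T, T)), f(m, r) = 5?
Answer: √(52940 - 2*√2) ≈ 230.08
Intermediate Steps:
w(c) = 12 (w(c) = 18 - 6*1 = 18 - 6 = 12)
I(T) = 2 - √(5 + T) (I(T) = 2 - √(T + 5) = 2 - √(5 + T))
d(H, q) = -4 + q
G(g, l) = -2 - 2*√2 + 12*g*l (G(g, l) = (12*g)*l + (-4 + (2 - √(5 + 3))) = 12*g*l + (-4 + (2 - √8)) = 12*g*l + (-4 + (2 - 2*√2)) = 12*g*l + (-2 - 2*√2) = -2 - 2*√2 + 12*g*l)
√(G(62, 65) + 4582) = √((-2 - 2*√2 + 12*62*65) + 4582) = √((-2 - 2*√2 + 48360) + 4582) = √((48358 - 2*√2) + 4582) = √(52940 - 2*√2)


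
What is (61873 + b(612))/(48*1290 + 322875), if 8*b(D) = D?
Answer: 123899/769590 ≈ 0.16099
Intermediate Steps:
b(D) = D/8
(61873 + b(612))/(48*1290 + 322875) = (61873 + (⅛)*612)/(48*1290 + 322875) = (61873 + 153/2)/(61920 + 322875) = (123899/2)/384795 = (123899/2)*(1/384795) = 123899/769590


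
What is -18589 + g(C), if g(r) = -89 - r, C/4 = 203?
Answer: -19490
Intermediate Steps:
C = 812 (C = 4*203 = 812)
-18589 + g(C) = -18589 + (-89 - 1*812) = -18589 + (-89 - 812) = -18589 - 901 = -19490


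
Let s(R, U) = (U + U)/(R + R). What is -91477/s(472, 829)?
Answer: -43177144/829 ≈ -52083.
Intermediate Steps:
s(R, U) = U/R (s(R, U) = (2*U)/((2*R)) = (2*U)*(1/(2*R)) = U/R)
-91477/s(472, 829) = -91477/(829/472) = -91477/(829*(1/472)) = -91477/829/472 = -91477*472/829 = -43177144/829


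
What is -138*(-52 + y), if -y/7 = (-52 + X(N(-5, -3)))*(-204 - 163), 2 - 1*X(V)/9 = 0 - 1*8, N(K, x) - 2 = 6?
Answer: -13464660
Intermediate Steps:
N(K, x) = 8 (N(K, x) = 2 + 6 = 8)
X(V) = 90 (X(V) = 18 - 9*(0 - 1*8) = 18 - 9*(0 - 8) = 18 - 9*(-8) = 18 + 72 = 90)
y = 97622 (y = -7*(-52 + 90)*(-204 - 163) = -266*(-367) = -7*(-13946) = 97622)
-138*(-52 + y) = -138*(-52 + 97622) = -138*97570 = -13464660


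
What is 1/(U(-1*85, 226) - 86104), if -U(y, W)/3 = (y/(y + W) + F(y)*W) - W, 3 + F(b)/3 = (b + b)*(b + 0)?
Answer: -47/1385119243 ≈ -3.3932e-8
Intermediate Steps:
F(b) = -9 + 6*b² (F(b) = -9 + 3*((b + b)*(b + 0)) = -9 + 3*((2*b)*b) = -9 + 3*(2*b²) = -9 + 6*b²)
U(y, W) = 3*W - 3*W*(-9 + 6*y²) - 3*y/(W + y) (U(y, W) = -3*((y/(y + W) + (-9 + 6*y²)*W) - W) = -3*((y/(W + y) + W*(-9 + 6*y²)) - W) = -3*((W*(-9 + 6*y²) + y/(W + y)) - W) = -3*(-W + W*(-9 + 6*y²) + y/(W + y)) = 3*W - 3*W*(-9 + 6*y²) - 3*y/(W + y))
1/(U(-1*85, 226) - 86104) = 1/(3*(-(-1)*85 + 10*226² - 6*226*(-1*85)³ - 6*226²*(-1*85)² + 10*226*(-1*85))/(226 - 1*85) - 86104) = 1/(3*(-1*(-85) + 10*51076 - 6*226*(-85)³ - 6*51076*(-85)² + 10*226*(-85))/(226 - 85) - 86104) = 1/(3*(85 + 510760 - 6*226*(-614125) - 6*51076*7225 - 192100)/141 - 86104) = 1/(3*(1/141)*(85 + 510760 + 832753500 - 2214144600 - 192100) - 86104) = 1/(3*(1/141)*(-1381072355) - 86104) = 1/(-1381072355/47 - 86104) = 1/(-1385119243/47) = -47/1385119243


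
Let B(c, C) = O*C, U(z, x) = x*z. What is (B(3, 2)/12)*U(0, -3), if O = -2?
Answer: 0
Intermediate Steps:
B(c, C) = -2*C
(B(3, 2)/12)*U(0, -3) = (-2*2/12)*(-3*0) = -4*1/12*0 = -⅓*0 = 0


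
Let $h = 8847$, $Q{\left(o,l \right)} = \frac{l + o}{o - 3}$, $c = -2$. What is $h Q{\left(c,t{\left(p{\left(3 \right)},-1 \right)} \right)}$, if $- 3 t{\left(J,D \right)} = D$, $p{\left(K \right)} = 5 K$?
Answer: $2949$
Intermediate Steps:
$t{\left(J,D \right)} = - \frac{D}{3}$
$Q{\left(o,l \right)} = \frac{l + o}{-3 + o}$
$h Q{\left(c,t{\left(p{\left(3 \right)},-1 \right)} \right)} = 8847 \frac{\left(- \frac{1}{3}\right) \left(-1\right) - 2}{-3 - 2} = 8847 \frac{\frac{1}{3} - 2}{-5} = 8847 \left(\left(- \frac{1}{5}\right) \left(- \frac{5}{3}\right)\right) = 8847 \cdot \frac{1}{3} = 2949$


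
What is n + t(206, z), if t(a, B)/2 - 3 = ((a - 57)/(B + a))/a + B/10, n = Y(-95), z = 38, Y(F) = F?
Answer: -10227979/125660 ≈ -81.394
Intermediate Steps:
n = -95
t(a, B) = 6 + B/5 + 2*(-57 + a)/(a*(B + a)) (t(a, B) = 6 + 2*(((a - 57)/(B + a))/a + B/10) = 6 + 2*(((-57 + a)/(B + a))/a + B*(1/10)) = 6 + 2*(((-57 + a)/(B + a))/a + B/10) = 6 + 2*((-57 + a)/(a*(B + a)) + B/10) = 6 + 2*(B/10 + (-57 + a)/(a*(B + a))) = 6 + (B/5 + 2*(-57 + a)/(a*(B + a))) = 6 + B/5 + 2*(-57 + a)/(a*(B + a)))
n + t(206, z) = -95 + (1/5)*(-570 + 10*206 + 30*206**2 + 38*206**2 + 206*38**2 + 30*38*206)/(206*(38 + 206)) = -95 + (1/5)*(1/206)*(-570 + 2060 + 30*42436 + 38*42436 + 206*1444 + 234840)/244 = -95 + (1/5)*(1/206)*(1/244)*(-570 + 2060 + 1273080 + 1612568 + 297464 + 234840) = -95 + (1/5)*(1/206)*(1/244)*3419442 = -95 + 1709721/125660 = -10227979/125660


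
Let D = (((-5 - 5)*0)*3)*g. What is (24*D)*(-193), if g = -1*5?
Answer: 0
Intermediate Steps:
g = -5
D = 0 (D = (((-5 - 5)*0)*3)*(-5) = (-10*0*3)*(-5) = (0*3)*(-5) = 0*(-5) = 0)
(24*D)*(-193) = (24*0)*(-193) = 0*(-193) = 0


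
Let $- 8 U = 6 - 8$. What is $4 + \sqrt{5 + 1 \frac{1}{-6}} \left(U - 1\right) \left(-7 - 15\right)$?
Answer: $4 + \frac{11 \sqrt{174}}{4} \approx 40.275$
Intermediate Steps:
$U = \frac{1}{4}$ ($U = - \frac{6 - 8}{8} = \left(- \frac{1}{8}\right) \left(-2\right) = \frac{1}{4} \approx 0.25$)
$4 + \sqrt{5 + 1 \frac{1}{-6}} \left(U - 1\right) \left(-7 - 15\right) = 4 + \sqrt{5 + 1 \frac{1}{-6}} \left(\frac{1}{4} - 1\right) \left(-7 - 15\right) = 4 + \sqrt{5 + 1 \left(- \frac{1}{6}\right)} \left(- \frac{3 \left(-7 - 15\right)}{4}\right) = 4 + \sqrt{5 - \frac{1}{6}} \left(- \frac{3 \left(-7 - 15\right)}{4}\right) = 4 + \sqrt{\frac{29}{6}} \left(\left(- \frac{3}{4}\right) \left(-22\right)\right) = 4 + \frac{\sqrt{174}}{6} \cdot \frac{33}{2} = 4 + \frac{11 \sqrt{174}}{4}$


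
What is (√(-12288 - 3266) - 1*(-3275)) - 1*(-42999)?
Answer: 46274 + I*√15554 ≈ 46274.0 + 124.72*I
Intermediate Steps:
(√(-12288 - 3266) - 1*(-3275)) - 1*(-42999) = (√(-15554) + 3275) + 42999 = (I*√15554 + 3275) + 42999 = (3275 + I*√15554) + 42999 = 46274 + I*√15554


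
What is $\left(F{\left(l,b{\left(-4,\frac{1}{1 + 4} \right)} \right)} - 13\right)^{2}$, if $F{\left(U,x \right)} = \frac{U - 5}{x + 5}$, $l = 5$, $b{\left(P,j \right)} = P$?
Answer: $169$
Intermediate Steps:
$F{\left(U,x \right)} = \frac{-5 + U}{5 + x}$
$\left(F{\left(l,b{\left(-4,\frac{1}{1 + 4} \right)} \right)} - 13\right)^{2} = \left(\frac{-5 + 5}{5 - 4} - 13\right)^{2} = \left(1^{-1} \cdot 0 - 13\right)^{2} = \left(1 \cdot 0 - 13\right)^{2} = \left(0 - 13\right)^{2} = \left(-13\right)^{2} = 169$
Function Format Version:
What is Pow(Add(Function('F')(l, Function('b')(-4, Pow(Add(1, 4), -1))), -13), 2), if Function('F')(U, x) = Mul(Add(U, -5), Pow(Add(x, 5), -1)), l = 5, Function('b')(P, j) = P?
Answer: 169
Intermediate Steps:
Function('F')(U, x) = Mul(Pow(Add(5, x), -1), Add(-5, U)) (Function('F')(U, x) = Mul(Add(-5, U), Pow(Add(5, x), -1)) = Mul(Pow(Add(5, x), -1), Add(-5, U)))
Pow(Add(Function('F')(l, Function('b')(-4, Pow(Add(1, 4), -1))), -13), 2) = Pow(Add(Mul(Pow(Add(5, -4), -1), Add(-5, 5)), -13), 2) = Pow(Add(Mul(Pow(1, -1), 0), -13), 2) = Pow(Add(Mul(1, 0), -13), 2) = Pow(Add(0, -13), 2) = Pow(-13, 2) = 169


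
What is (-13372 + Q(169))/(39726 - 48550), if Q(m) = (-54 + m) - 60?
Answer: 13317/8824 ≈ 1.5092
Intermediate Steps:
Q(m) = -114 + m
(-13372 + Q(169))/(39726 - 48550) = (-13372 + (-114 + 169))/(39726 - 48550) = (-13372 + 55)/(-8824) = -13317*(-1/8824) = 13317/8824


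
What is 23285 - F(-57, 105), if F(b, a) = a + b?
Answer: 23237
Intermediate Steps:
23285 - F(-57, 105) = 23285 - (105 - 57) = 23285 - 1*48 = 23285 - 48 = 23237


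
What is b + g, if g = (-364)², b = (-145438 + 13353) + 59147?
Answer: 59558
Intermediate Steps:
b = -72938 (b = -132085 + 59147 = -72938)
g = 132496
b + g = -72938 + 132496 = 59558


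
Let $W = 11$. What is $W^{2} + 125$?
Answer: $246$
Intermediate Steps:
$W^{2} + 125 = 11^{2} + 125 = 121 + 125 = 246$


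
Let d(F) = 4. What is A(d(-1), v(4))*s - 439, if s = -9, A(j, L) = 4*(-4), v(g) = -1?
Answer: -295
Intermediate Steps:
A(j, L) = -16
A(d(-1), v(4))*s - 439 = -16*(-9) - 439 = 144 - 439 = -295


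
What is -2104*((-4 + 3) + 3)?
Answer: -4208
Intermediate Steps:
-2104*((-4 + 3) + 3) = -2104*(-1 + 3) = -2104*2 = -4208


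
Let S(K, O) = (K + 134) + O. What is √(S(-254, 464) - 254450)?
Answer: 3*I*√28234 ≈ 504.09*I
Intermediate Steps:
S(K, O) = 134 + K + O (S(K, O) = (134 + K) + O = 134 + K + O)
√(S(-254, 464) - 254450) = √((134 - 254 + 464) - 254450) = √(344 - 254450) = √(-254106) = 3*I*√28234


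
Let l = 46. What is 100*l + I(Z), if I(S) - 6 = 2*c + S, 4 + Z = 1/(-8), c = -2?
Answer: 36783/8 ≈ 4597.9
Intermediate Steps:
Z = -33/8 (Z = -4 + 1/(-8) = -4 - ⅛ = -33/8 ≈ -4.1250)
I(S) = 2 + S (I(S) = 6 + (2*(-2) + S) = 6 + (-4 + S) = 2 + S)
100*l + I(Z) = 100*46 + (2 - 33/8) = 4600 - 17/8 = 36783/8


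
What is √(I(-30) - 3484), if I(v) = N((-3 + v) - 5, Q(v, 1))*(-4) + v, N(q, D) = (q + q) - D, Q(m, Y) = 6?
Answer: 3*I*√354 ≈ 56.445*I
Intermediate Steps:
N(q, D) = -D + 2*q (N(q, D) = 2*q - D = -D + 2*q)
I(v) = 88 - 7*v (I(v) = (-1*6 + 2*((-3 + v) - 5))*(-4) + v = (-6 + 2*(-8 + v))*(-4) + v = (-6 + (-16 + 2*v))*(-4) + v = (-22 + 2*v)*(-4) + v = (88 - 8*v) + v = 88 - 7*v)
√(I(-30) - 3484) = √((88 - 7*(-30)) - 3484) = √((88 + 210) - 3484) = √(298 - 3484) = √(-3186) = 3*I*√354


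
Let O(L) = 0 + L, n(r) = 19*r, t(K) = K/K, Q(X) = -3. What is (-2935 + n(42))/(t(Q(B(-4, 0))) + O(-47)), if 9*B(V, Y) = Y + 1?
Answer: 2137/46 ≈ 46.457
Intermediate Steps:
B(V, Y) = ⅑ + Y/9 (B(V, Y) = (Y + 1)/9 = (1 + Y)/9 = ⅑ + Y/9)
t(K) = 1
O(L) = L
(-2935 + n(42))/(t(Q(B(-4, 0))) + O(-47)) = (-2935 + 19*42)/(1 - 47) = (-2935 + 798)/(-46) = -2137*(-1/46) = 2137/46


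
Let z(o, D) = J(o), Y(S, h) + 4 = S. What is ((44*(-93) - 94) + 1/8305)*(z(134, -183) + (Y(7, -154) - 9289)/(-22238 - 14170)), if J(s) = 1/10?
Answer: -374497249031/251973700 ≈ -1486.3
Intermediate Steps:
Y(S, h) = -4 + S
J(s) = ⅒
z(o, D) = ⅒
((44*(-93) - 94) + 1/8305)*(z(134, -183) + (Y(7, -154) - 9289)/(-22238 - 14170)) = ((44*(-93) - 94) + 1/8305)*(⅒ + ((-4 + 7) - 9289)/(-22238 - 14170)) = ((-4092 - 94) + 1/8305)*(⅒ + (3 - 9289)/(-36408)) = (-4186 + 1/8305)*(⅒ - 9286*(-1/36408)) = -34764729*(⅒ + 4643/18204)/8305 = -34764729/8305*32317/91020 = -374497249031/251973700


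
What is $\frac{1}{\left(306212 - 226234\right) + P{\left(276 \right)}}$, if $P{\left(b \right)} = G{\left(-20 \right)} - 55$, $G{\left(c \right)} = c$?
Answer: $\frac{1}{79903} \approx 1.2515 \cdot 10^{-5}$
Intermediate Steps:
$P{\left(b \right)} = -75$ ($P{\left(b \right)} = -20 - 55 = -75$)
$\frac{1}{\left(306212 - 226234\right) + P{\left(276 \right)}} = \frac{1}{\left(306212 - 226234\right) - 75} = \frac{1}{79978 - 75} = \frac{1}{79903}$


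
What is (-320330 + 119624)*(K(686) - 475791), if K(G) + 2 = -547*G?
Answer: 170807830710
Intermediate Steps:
K(G) = -2 - 547*G
(-320330 + 119624)*(K(686) - 475791) = (-320330 + 119624)*((-2 - 547*686) - 475791) = -200706*((-2 - 375242) - 475791) = -200706*(-375244 - 475791) = -200706*(-851035) = 170807830710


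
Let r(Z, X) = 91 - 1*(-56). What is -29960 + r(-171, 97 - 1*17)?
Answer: -29813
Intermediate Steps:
r(Z, X) = 147 (r(Z, X) = 91 + 56 = 147)
-29960 + r(-171, 97 - 1*17) = -29960 + 147 = -29813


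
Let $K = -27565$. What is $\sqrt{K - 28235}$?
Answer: $30 i \sqrt{62} \approx 236.22 i$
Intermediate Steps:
$\sqrt{K - 28235} = \sqrt{-27565 - 28235} = \sqrt{-55800} = 30 i \sqrt{62}$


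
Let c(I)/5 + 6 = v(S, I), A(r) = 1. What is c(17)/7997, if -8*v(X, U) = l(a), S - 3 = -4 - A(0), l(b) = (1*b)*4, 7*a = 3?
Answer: -435/111958 ≈ -0.0038854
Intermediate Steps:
a = 3/7 (a = (1/7)*3 = 3/7 ≈ 0.42857)
l(b) = 4*b (l(b) = b*4 = 4*b)
S = -2 (S = 3 + (-4 - 1*1) = 3 + (-4 - 1) = 3 - 5 = -2)
v(X, U) = -3/14 (v(X, U) = -3/(2*7) = -1/8*12/7 = -3/14)
c(I) = -435/14 (c(I) = -30 + 5*(-3/14) = -30 - 15/14 = -435/14)
c(17)/7997 = -435/14/7997 = -435/14*1/7997 = -435/111958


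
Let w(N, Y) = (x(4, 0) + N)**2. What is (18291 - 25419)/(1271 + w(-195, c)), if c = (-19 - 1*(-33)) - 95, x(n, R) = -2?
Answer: -297/1670 ≈ -0.17784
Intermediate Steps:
c = -81 (c = (-19 + 33) - 95 = 14 - 95 = -81)
w(N, Y) = (-2 + N)**2
(18291 - 25419)/(1271 + w(-195, c)) = (18291 - 25419)/(1271 + (-2 - 195)**2) = -7128/(1271 + (-197)**2) = -7128/(1271 + 38809) = -7128/40080 = -7128*1/40080 = -297/1670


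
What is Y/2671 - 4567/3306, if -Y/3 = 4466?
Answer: -56492245/8830326 ≈ -6.3975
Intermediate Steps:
Y = -13398 (Y = -3*4466 = -13398)
Y/2671 - 4567/3306 = -13398/2671 - 4567/3306 = -56492245/8830326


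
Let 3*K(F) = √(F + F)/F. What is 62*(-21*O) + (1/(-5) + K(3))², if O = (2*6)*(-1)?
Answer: 10546277/675 - 2*√6/45 ≈ 15624.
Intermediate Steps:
K(F) = √2/(3*√F) (K(F) = (√(F + F)/F)/3 = (√(2*F)/F)/3 = ((√2*√F)/F)/3 = (√2/√F)/3 = √2/(3*√F))
O = -12 (O = 12*(-1) = -12)
62*(-21*O) + (1/(-5) + K(3))² = 62*(-21*(-12)) + (1/(-5) + √2/(3*√3))² = 62*252 + (-⅕ + √2*(√3/3)/3)² = 15624 + (-⅕ + √6/9)²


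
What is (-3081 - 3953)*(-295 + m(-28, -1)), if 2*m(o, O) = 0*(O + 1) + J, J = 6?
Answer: 2053928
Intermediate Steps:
m(o, O) = 3 (m(o, O) = (0*(O + 1) + 6)/2 = (0*(1 + O) + 6)/2 = (0 + 6)/2 = (½)*6 = 3)
(-3081 - 3953)*(-295 + m(-28, -1)) = (-3081 - 3953)*(-295 + 3) = -7034*(-292) = 2053928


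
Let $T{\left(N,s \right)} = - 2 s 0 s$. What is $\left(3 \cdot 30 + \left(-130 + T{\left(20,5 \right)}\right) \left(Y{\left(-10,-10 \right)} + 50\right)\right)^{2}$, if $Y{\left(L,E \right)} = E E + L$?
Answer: $327972100$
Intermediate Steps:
$Y{\left(L,E \right)} = L + E^{2}$ ($Y{\left(L,E \right)} = E^{2} + L = L + E^{2}$)
$T{\left(N,s \right)} = 0$ ($T{\left(N,s \right)} = \left(-2\right) 0 s = 0 s = 0$)
$\left(3 \cdot 30 + \left(-130 + T{\left(20,5 \right)}\right) \left(Y{\left(-10,-10 \right)} + 50\right)\right)^{2} = \left(3 \cdot 30 + \left(-130 + 0\right) \left(\left(-10 + \left(-10\right)^{2}\right) + 50\right)\right)^{2} = \left(90 - 130 \left(\left(-10 + 100\right) + 50\right)\right)^{2} = \left(90 - 130 \left(90 + 50\right)\right)^{2} = \left(90 - 18200\right)^{2} = \left(-18110\right)^{2} = 327972100$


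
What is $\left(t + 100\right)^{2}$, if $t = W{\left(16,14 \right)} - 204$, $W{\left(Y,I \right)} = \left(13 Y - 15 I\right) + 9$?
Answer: $9409$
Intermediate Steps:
$W{\left(Y,I \right)} = 9 - 15 I + 13 Y$ ($W{\left(Y,I \right)} = \left(- 15 I + 13 Y\right) + 9 = 9 - 15 I + 13 Y$)
$t = -197$ ($t = \left(9 - 210 + 13 \cdot 16\right) - 204 = \left(9 - 210 + 208\right) - 204 = 7 - 204 = -197$)
$\left(t + 100\right)^{2} = \left(-197 + 100\right)^{2} = \left(-97\right)^{2} = 9409$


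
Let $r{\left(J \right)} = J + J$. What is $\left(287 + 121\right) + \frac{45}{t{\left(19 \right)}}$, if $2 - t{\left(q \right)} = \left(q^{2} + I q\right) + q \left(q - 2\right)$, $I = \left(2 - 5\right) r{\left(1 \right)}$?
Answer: $\frac{231699}{568} \approx 407.92$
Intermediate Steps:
$r{\left(J \right)} = 2 J$
$I = -6$ ($I = \left(2 - 5\right) 2 \cdot 1 = \left(-3\right) 2 = -6$)
$t{\left(q \right)} = 2 - q^{2} + 6 q - q \left(-2 + q\right)$ ($t{\left(q \right)} = 2 - \left(\left(q^{2} - 6 q\right) + q \left(q - 2\right)\right) = 2 - \left(\left(q^{2} - 6 q\right) + q \left(-2 + q\right)\right) = 2 - \left(q^{2} - 6 q + q \left(-2 + q\right)\right) = 2 - q^{2} + 6 q - q \left(-2 + q\right)$)
$\left(287 + 121\right) + \frac{45}{t{\left(19 \right)}} = \left(287 + 121\right) + \frac{45}{2 - 2 \cdot 19^{2} + 8 \cdot 19} = 408 + \frac{45}{2 - 722 + 152} = 408 + \frac{45}{-568} = 408 + 45 \left(- \frac{1}{568}\right) = 408 - \frac{45}{568} = \frac{231699}{568}$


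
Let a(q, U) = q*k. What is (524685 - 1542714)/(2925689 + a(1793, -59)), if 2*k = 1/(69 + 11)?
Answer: -162884640/468112033 ≈ -0.34796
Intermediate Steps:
k = 1/160 (k = 1/(2*(69 + 11)) = (½)/80 = (½)*(1/80) = 1/160 ≈ 0.0062500)
a(q, U) = q/160 (a(q, U) = q*(1/160) = q/160)
(524685 - 1542714)/(2925689 + a(1793, -59)) = (524685 - 1542714)/(2925689 + (1/160)*1793) = -1018029/(2925689 + 1793/160) = -1018029/468112033/160 = -1018029*160/468112033 = -162884640/468112033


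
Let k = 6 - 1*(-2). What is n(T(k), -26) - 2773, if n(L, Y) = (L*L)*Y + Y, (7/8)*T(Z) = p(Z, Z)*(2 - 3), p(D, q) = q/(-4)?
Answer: -143807/49 ≈ -2934.8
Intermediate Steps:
p(D, q) = -q/4 (p(D, q) = q*(-¼) = -q/4)
k = 8 (k = 6 + 2 = 8)
T(Z) = 2*Z/7 (T(Z) = 8*((-Z/4)*(2 - 3))/7 = 8*(-Z/4*(-1))/7 = 8*(Z/4)/7 = 2*Z/7)
n(L, Y) = Y + Y*L² (n(L, Y) = L²*Y + Y = Y*L² + Y = Y + Y*L²)
n(T(k), -26) - 2773 = -26*(1 + ((2/7)*8)²) - 2773 = -26*(1 + (16/7)²) - 2773 = -26*(1 + 256/49) - 2773 = -26*305/49 - 2773 = -7930/49 - 2773 = -143807/49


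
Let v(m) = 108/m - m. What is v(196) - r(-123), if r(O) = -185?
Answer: -512/49 ≈ -10.449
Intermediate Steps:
v(m) = -m + 108/m
v(196) - r(-123) = (-1*196 + 108/196) - 1*(-185) = (-196 + 108*(1/196)) + 185 = (-196 + 27/49) + 185 = -9577/49 + 185 = -512/49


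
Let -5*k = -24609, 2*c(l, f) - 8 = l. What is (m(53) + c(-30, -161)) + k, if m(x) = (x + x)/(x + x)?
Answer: 24559/5 ≈ 4911.8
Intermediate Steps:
c(l, f) = 4 + l/2
k = 24609/5 (k = -1/5*(-24609) = 24609/5 ≈ 4921.8)
m(x) = 1 (m(x) = (2*x)/((2*x)) = (2*x)*(1/(2*x)) = 1)
(m(53) + c(-30, -161)) + k = (1 + (4 + (1/2)*(-30))) + 24609/5 = (1 + (4 - 15)) + 24609/5 = (1 - 11) + 24609/5 = -10 + 24609/5 = 24559/5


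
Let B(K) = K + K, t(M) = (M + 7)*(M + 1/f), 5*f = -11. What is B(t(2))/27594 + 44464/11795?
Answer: 107142421/28414155 ≈ 3.7707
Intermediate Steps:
f = -11/5 (f = (⅕)*(-11) = -11/5 ≈ -2.2000)
t(M) = (7 + M)*(-5/11 + M) (t(M) = (M + 7)*(M + 1/(-11/5)) = (7 + M)*(M - 5/11) = (7 + M)*(-5/11 + M))
B(K) = 2*K
B(t(2))/27594 + 44464/11795 = (2*(-35/11 + 2² + (72/11)*2))/27594 + 44464/11795 = (2*(-35/11 + 4 + 144/11))*(1/27594) + 44464*(1/11795) = (2*(153/11))*(1/27594) + 6352/1685 = (306/11)*(1/27594) + 6352/1685 = 17/16863 + 6352/1685 = 107142421/28414155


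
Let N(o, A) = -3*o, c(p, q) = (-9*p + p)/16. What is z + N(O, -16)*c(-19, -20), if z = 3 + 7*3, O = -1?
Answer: 105/2 ≈ 52.500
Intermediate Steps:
c(p, q) = -p/2 (c(p, q) = -8*p*(1/16) = -p/2)
z = 24 (z = 3 + 21 = 24)
z + N(O, -16)*c(-19, -20) = 24 + (-3*(-1))*(-½*(-19)) = 24 + 3*(19/2) = 24 + 57/2 = 105/2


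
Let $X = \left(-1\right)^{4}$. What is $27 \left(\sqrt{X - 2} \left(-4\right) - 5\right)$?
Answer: $-135 - 108 i \approx -135.0 - 108.0 i$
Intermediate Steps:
$X = 1$
$27 \left(\sqrt{X - 2} \left(-4\right) - 5\right) = 27 \left(\sqrt{1 - 2} \left(-4\right) - 5\right) = 27 \left(\sqrt{-1} \left(-4\right) - 5\right) = 27 \left(i \left(-4\right) - 5\right) = 27 \left(- 4 i - 5\right) = 27 \left(-5 - 4 i\right) = -135 - 108 i$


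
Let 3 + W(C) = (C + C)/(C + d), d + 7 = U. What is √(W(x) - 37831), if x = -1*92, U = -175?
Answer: I*√710093742/137 ≈ 194.51*I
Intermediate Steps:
x = -92
d = -182 (d = -7 - 175 = -182)
W(C) = -3 + 2*C/(-182 + C) (W(C) = -3 + (C + C)/(C - 182) = -3 + (2*C)/(-182 + C) = -3 + 2*C/(-182 + C))
√(W(x) - 37831) = √((546 - 1*(-92))/(-182 - 92) - 37831) = √((546 + 92)/(-274) - 37831) = √(-1/274*638 - 37831) = √(-319/137 - 37831) = √(-5183166/137) = I*√710093742/137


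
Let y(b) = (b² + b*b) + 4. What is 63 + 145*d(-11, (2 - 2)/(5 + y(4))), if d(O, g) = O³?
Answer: -192932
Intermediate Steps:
y(b) = 4 + 2*b² (y(b) = (b² + b²) + 4 = 2*b² + 4 = 4 + 2*b²)
63 + 145*d(-11, (2 - 2)/(5 + y(4))) = 63 + 145*(-11)³ = 63 + 145*(-1331) = 63 - 192995 = -192932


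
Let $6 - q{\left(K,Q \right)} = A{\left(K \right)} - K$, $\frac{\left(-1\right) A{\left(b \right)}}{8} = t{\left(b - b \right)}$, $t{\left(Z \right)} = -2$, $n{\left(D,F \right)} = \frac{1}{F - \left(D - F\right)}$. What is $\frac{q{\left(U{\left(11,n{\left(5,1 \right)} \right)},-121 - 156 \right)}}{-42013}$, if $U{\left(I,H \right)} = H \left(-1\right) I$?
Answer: $\frac{19}{126039} \approx 0.00015075$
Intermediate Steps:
$n{\left(D,F \right)} = \frac{1}{- D + 2 F}$
$A{\left(b \right)} = 16$ ($A{\left(b \right)} = \left(-8\right) \left(-2\right) = 16$)
$U{\left(I,H \right)} = - H I$
$q{\left(K,Q \right)} = -10 + K$ ($q{\left(K,Q \right)} = 6 - \left(16 - K\right) = 6 + \left(-16 + K\right) = -10 + K$)
$\frac{q{\left(U{\left(11,n{\left(5,1 \right)} \right)},-121 - 156 \right)}}{-42013} = \frac{-10 - - \frac{1}{5 - 2} \cdot 11}{-42013} = \left(-10 - - \frac{1}{5 - 2} \cdot 11\right) \left(- \frac{1}{42013}\right) = \left(-10 - - \frac{1}{3} \cdot 11\right) \left(- \frac{1}{42013}\right) = \left(-10 - \left(-1\right) \frac{1}{3} \cdot 11\right) \left(- \frac{1}{42013}\right) = \left(-10 - \left(- \frac{1}{3}\right) 11\right) \left(- \frac{1}{42013}\right) = \left(-10 + \frac{11}{3}\right) \left(- \frac{1}{42013}\right) = \left(- \frac{19}{3}\right) \left(- \frac{1}{42013}\right) = \frac{19}{126039}$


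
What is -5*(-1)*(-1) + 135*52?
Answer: 7015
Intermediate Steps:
-5*(-1)*(-1) + 135*52 = 5*(-1) + 7020 = -5 + 7020 = 7015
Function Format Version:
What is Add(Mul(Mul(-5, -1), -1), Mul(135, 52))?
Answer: 7015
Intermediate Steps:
Add(Mul(Mul(-5, -1), -1), Mul(135, 52)) = Add(Mul(5, -1), 7020) = Add(-5, 7020) = 7015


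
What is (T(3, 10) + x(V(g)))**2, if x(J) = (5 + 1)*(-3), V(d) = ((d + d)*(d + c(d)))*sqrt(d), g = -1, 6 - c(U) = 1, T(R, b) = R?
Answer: 225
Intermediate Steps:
c(U) = 5 (c(U) = 6 - 1*1 = 6 - 1 = 5)
V(d) = 2*d**(3/2)*(5 + d) (V(d) = ((d + d)*(d + 5))*sqrt(d) = ((2*d)*(5 + d))*sqrt(d) = (2*d*(5 + d))*sqrt(d) = 2*d**(3/2)*(5 + d))
x(J) = -18 (x(J) = 6*(-3) = -18)
(T(3, 10) + x(V(g)))**2 = (3 - 18)**2 = (-15)**2 = 225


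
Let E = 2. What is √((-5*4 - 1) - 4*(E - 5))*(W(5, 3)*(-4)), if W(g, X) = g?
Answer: -60*I ≈ -60.0*I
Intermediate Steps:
√((-5*4 - 1) - 4*(E - 5))*(W(5, 3)*(-4)) = √((-5*4 - 1) - 4*(2 - 5))*(5*(-4)) = √((-20 - 1) - 4*(-3))*(-20) = √(-21 + 12)*(-20) = √(-9)*(-20) = (3*I)*(-20) = -60*I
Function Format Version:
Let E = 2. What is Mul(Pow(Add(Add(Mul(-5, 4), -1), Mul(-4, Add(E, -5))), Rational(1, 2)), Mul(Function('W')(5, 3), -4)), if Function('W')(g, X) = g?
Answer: Mul(-60, I) ≈ Mul(-60.000, I)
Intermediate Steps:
Mul(Pow(Add(Add(Mul(-5, 4), -1), Mul(-4, Add(E, -5))), Rational(1, 2)), Mul(Function('W')(5, 3), -4)) = Mul(Pow(Add(Add(Mul(-5, 4), -1), Mul(-4, Add(2, -5))), Rational(1, 2)), Mul(5, -4)) = Mul(Pow(Add(Add(-20, -1), Mul(-4, -3)), Rational(1, 2)), -20) = Mul(Pow(Add(-21, 12), Rational(1, 2)), -20) = Mul(Pow(-9, Rational(1, 2)), -20) = Mul(Mul(3, I), -20) = Mul(-60, I)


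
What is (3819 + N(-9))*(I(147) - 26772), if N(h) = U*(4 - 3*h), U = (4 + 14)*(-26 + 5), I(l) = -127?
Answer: 212475201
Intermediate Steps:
U = -378 (U = 18*(-21) = -378)
N(h) = -1512 + 1134*h (N(h) = -378*(4 - 3*h) = -1512 + 1134*h)
(3819 + N(-9))*(I(147) - 26772) = (3819 + (-1512 + 1134*(-9)))*(-127 - 26772) = (3819 + (-1512 - 10206))*(-26899) = (3819 - 11718)*(-26899) = -7899*(-26899) = 212475201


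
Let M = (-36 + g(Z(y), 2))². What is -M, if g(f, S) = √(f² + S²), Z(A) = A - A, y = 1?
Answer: -1156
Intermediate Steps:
Z(A) = 0
g(f, S) = √(S² + f²)
M = 1156 (M = (-36 + √(2² + 0²))² = (-36 + √(4 + 0))² = (-36 + √4)² = (-36 + 2)² = (-34)² = 1156)
-M = -1*1156 = -1156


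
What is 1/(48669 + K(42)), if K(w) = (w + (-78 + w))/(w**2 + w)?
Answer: 301/14649370 ≈ 2.0547e-5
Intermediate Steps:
K(w) = (-78 + 2*w)/(w + w**2)
1/(48669 + K(42)) = 1/(48669 + 2*(-39 + 42)/(42*(1 + 42))) = 1/(48669 + 2*(1/42)*3/43) = 1/(48669 + 2*(1/42)*(1/43)*3) = 1/(48669 + 1/301) = 1/(14649370/301) = 301/14649370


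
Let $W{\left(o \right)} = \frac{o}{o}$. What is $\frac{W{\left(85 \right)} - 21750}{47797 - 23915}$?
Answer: $- \frac{21749}{23882} \approx -0.91069$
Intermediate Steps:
$W{\left(o \right)} = 1$
$\frac{W{\left(85 \right)} - 21750}{47797 - 23915} = \frac{1 - 21750}{47797 - 23915} = - \frac{21749}{23882}$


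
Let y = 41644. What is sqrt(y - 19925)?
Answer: sqrt(21719) ≈ 147.37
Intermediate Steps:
sqrt(y - 19925) = sqrt(41644 - 19925) = sqrt(21719)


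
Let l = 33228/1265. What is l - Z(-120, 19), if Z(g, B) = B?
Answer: 9193/1265 ≈ 7.2672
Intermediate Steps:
l = 33228/1265 (l = 33228*(1/1265) = 33228/1265 ≈ 26.267)
l - Z(-120, 19) = 33228/1265 - 1*19 = 33228/1265 - 19 = 9193/1265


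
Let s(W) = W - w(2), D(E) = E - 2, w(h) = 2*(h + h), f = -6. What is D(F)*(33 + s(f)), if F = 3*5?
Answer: 247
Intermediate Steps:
w(h) = 4*h (w(h) = 2*(2*h) = 4*h)
F = 15
D(E) = -2 + E
s(W) = -8 + W (s(W) = W - 4*2 = W - 1*8 = W - 8 = -8 + W)
D(F)*(33 + s(f)) = (-2 + 15)*(33 + (-8 - 6)) = 13*(33 - 14) = 13*19 = 247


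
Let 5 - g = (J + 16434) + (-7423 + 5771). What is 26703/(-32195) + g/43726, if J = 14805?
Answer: -1060003934/703879285 ≈ -1.5059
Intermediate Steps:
g = -29582 (g = 5 - ((14805 + 16434) + (-7423 + 5771)) = 5 - (31239 - 1652) = 5 - 1*29587 = 5 - 29587 = -29582)
26703/(-32195) + g/43726 = 26703/(-32195) - 29582/43726 = 26703*(-1/32195) - 29582*1/43726 = -26703/32195 - 14791/21863 = -1060003934/703879285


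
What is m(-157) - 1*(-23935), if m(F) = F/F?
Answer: 23936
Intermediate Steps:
m(F) = 1
m(-157) - 1*(-23935) = 1 - 1*(-23935) = 1 + 23935 = 23936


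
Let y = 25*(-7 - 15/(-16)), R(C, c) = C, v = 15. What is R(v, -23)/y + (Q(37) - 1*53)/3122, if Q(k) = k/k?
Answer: -87538/757085 ≈ -0.11563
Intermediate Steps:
Q(k) = 1
y = -2425/16 (y = 25*(-7 - 15*(-1/16)) = 25*(-7 + 15/16) = 25*(-97/16) = -2425/16 ≈ -151.56)
R(v, -23)/y + (Q(37) - 1*53)/3122 = 15/(-2425/16) + (1 - 1*53)/3122 = 15*(-16/2425) + (1 - 53)*(1/3122) = -48/485 - 52*1/3122 = -48/485 - 26/1561 = -87538/757085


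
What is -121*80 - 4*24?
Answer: -9776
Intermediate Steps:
-121*80 - 4*24 = -9680 - 96 = -9776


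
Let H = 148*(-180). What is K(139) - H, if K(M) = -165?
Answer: 26475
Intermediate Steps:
H = -26640
K(139) - H = -165 - 1*(-26640) = -165 + 26640 = 26475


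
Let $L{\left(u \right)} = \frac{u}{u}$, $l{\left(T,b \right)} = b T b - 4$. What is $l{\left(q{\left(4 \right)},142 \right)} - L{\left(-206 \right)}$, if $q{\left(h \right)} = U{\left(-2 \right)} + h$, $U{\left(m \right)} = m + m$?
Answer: $-5$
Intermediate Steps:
$U{\left(m \right)} = 2 m$
$q{\left(h \right)} = -4 + h$ ($q{\left(h \right)} = 2 \left(-2\right) + h = -4 + h$)
$l{\left(T,b \right)} = -4 + T b^{2}$ ($l{\left(T,b \right)} = T b b - 4 = T b^{2} - 4 = -4 + T b^{2}$)
$L{\left(u \right)} = 1$
$l{\left(q{\left(4 \right)},142 \right)} - L{\left(-206 \right)} = \left(-4 + \left(-4 + 4\right) 142^{2}\right) - 1 = \left(-4 + 0 \cdot 20164\right) - 1 = \left(-4 + 0\right) - 1 = -4 - 1 = -5$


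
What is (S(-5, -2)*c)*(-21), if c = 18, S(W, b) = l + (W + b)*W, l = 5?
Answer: -15120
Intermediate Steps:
S(W, b) = 5 + W*(W + b) (S(W, b) = 5 + (W + b)*W = 5 + W*(W + b))
(S(-5, -2)*c)*(-21) = ((5 + (-5)**2 - 5*(-2))*18)*(-21) = ((5 + 25 + 10)*18)*(-21) = (40*18)*(-21) = 720*(-21) = -15120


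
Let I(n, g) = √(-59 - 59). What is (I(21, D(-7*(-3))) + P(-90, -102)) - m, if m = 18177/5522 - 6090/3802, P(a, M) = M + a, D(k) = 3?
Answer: -2033225811/10497322 + I*√118 ≈ -193.69 + 10.863*I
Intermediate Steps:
I(n, g) = I*√118 (I(n, g) = √(-118) = I*√118)
m = 17739987/10497322 (m = 18177*(1/5522) - 6090*1/3802 = 18177/5522 - 3045/1901 = 17739987/10497322 ≈ 1.6900)
(I(21, D(-7*(-3))) + P(-90, -102)) - m = (I*√118 + (-102 - 90)) - 1*17739987/10497322 = (I*√118 - 192) - 17739987/10497322 = (-192 + I*√118) - 17739987/10497322 = -2033225811/10497322 + I*√118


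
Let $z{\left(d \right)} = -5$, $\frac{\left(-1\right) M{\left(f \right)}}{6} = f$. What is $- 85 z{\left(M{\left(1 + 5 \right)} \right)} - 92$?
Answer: $333$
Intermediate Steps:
$M{\left(f \right)} = - 6 f$
$- 85 z{\left(M{\left(1 + 5 \right)} \right)} - 92 = \left(-85\right) \left(-5\right) - 92 = 425 - 92 = 333$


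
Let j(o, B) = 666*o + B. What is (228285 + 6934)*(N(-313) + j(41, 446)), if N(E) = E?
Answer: 6454174141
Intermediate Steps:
j(o, B) = B + 666*o
(228285 + 6934)*(N(-313) + j(41, 446)) = (228285 + 6934)*(-313 + (446 + 666*41)) = 235219*(-313 + (446 + 27306)) = 235219*(-313 + 27752) = 235219*27439 = 6454174141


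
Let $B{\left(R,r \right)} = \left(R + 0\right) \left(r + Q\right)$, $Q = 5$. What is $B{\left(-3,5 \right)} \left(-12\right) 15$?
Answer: $5400$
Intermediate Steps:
$B{\left(R,r \right)} = R \left(5 + r\right)$ ($B{\left(R,r \right)} = \left(R + 0\right) \left(r + 5\right) = R \left(5 + r\right)$)
$B{\left(-3,5 \right)} \left(-12\right) 15 = - 3 \left(5 + 5\right) \left(-12\right) 15 = \left(-3\right) 10 \left(-12\right) 15 = \left(-30\right) \left(-12\right) 15 = 360 \cdot 15 = 5400$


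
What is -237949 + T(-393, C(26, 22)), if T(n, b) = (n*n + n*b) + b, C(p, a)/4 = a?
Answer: -117996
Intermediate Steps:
C(p, a) = 4*a
T(n, b) = b + n**2 + b*n (T(n, b) = (n**2 + b*n) + b = b + n**2 + b*n)
-237949 + T(-393, C(26, 22)) = -237949 + (4*22 + (-393)**2 + (4*22)*(-393)) = -237949 + (88 + 154449 + 88*(-393)) = -237949 + (88 + 154449 - 34584) = -237949 + 119953 = -117996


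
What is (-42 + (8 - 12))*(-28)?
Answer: 1288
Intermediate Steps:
(-42 + (8 - 12))*(-28) = (-42 - 4)*(-28) = -46*(-28) = 1288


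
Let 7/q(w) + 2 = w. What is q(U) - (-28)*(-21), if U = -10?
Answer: -7063/12 ≈ -588.58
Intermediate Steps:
q(w) = 7/(-2 + w)
q(U) - (-28)*(-21) = 7/(-2 - 10) - (-28)*(-21) = 7/(-12) - 1*588 = 7*(-1/12) - 588 = -7/12 - 588 = -7063/12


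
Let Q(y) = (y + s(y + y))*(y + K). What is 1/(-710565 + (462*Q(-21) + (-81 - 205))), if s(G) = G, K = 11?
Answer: -1/419791 ≈ -2.3821e-6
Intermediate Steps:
Q(y) = 3*y*(11 + y) (Q(y) = (y + (y + y))*(y + 11) = (y + 2*y)*(11 + y) = (3*y)*(11 + y) = 3*y*(11 + y))
1/(-710565 + (462*Q(-21) + (-81 - 205))) = 1/(-710565 + (462*(3*(-21)*(11 - 21)) + (-81 - 205))) = 1/(-710565 + (462*(3*(-21)*(-10)) - 286)) = 1/(-710565 + (462*630 - 286)) = 1/(-710565 + (291060 - 286)) = 1/(-710565 + 290774) = 1/(-419791) = -1/419791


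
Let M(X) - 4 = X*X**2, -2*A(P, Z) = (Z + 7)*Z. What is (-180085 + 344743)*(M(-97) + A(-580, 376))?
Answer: -162134286834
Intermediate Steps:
A(P, Z) = -Z*(7 + Z)/2 (A(P, Z) = -(Z + 7)*Z/2 = -(7 + Z)*Z/2 = -Z*(7 + Z)/2)
M(X) = 4 + X**3 (M(X) = 4 + X*X**2 = 4 + X**3)
(-180085 + 344743)*(M(-97) + A(-580, 376)) = (-180085 + 344743)*((4 + (-97)**3) - 1/2*376*(7 + 376)) = 164658*((4 - 912673) - 1/2*376*383) = 164658*(-912669 - 72004) = 164658*(-984673) = -162134286834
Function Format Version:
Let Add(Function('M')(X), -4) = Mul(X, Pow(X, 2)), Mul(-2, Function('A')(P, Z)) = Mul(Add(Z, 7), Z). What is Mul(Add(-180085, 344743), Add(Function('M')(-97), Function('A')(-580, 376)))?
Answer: -162134286834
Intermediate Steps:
Function('A')(P, Z) = Mul(Rational(-1, 2), Z, Add(7, Z)) (Function('A')(P, Z) = Mul(Rational(-1, 2), Mul(Add(Z, 7), Z)) = Mul(Rational(-1, 2), Mul(Add(7, Z), Z)) = Mul(Rational(-1, 2), Mul(Z, Add(7, Z))) = Mul(Rational(-1, 2), Z, Add(7, Z)))
Function('M')(X) = Add(4, Pow(X, 3)) (Function('M')(X) = Add(4, Mul(X, Pow(X, 2))) = Add(4, Pow(X, 3)))
Mul(Add(-180085, 344743), Add(Function('M')(-97), Function('A')(-580, 376))) = Mul(Add(-180085, 344743), Add(Add(4, Pow(-97, 3)), Mul(Rational(-1, 2), 376, Add(7, 376)))) = Mul(164658, Add(Add(4, -912673), Mul(Rational(-1, 2), 376, 383))) = Mul(164658, Add(-912669, -72004)) = Mul(164658, -984673) = -162134286834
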